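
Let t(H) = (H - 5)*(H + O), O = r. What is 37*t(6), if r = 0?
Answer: 222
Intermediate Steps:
O = 0
t(H) = H*(-5 + H) (t(H) = (H - 5)*(H + 0) = (-5 + H)*H = H*(-5 + H))
37*t(6) = 37*(6*(-5 + 6)) = 37*(6*1) = 37*6 = 222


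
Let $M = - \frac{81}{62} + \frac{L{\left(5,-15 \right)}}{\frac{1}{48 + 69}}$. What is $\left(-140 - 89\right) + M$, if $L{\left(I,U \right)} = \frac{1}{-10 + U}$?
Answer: $- \frac{364229}{1550} \approx -234.99$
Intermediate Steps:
$M = - \frac{9279}{1550}$ ($M = - \frac{81}{62} + \frac{1}{\left(-10 - 15\right) \frac{1}{48 + 69}} = \left(-81\right) \frac{1}{62} + \frac{1}{\left(-25\right) \frac{1}{117}} = - \frac{81}{62} - \frac{\frac{1}{\frac{1}{117}}}{25} = - \frac{81}{62} - \frac{117}{25} = - \frac{9279}{1550} \approx -5.9865$)
$\left(-140 - 89\right) + M = \left(-140 - 89\right) - \frac{9279}{1550} = -229 - \frac{9279}{1550} = - \frac{364229}{1550}$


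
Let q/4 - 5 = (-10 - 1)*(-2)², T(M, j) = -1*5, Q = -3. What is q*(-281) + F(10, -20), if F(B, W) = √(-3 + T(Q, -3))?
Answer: 43836 + 2*I*√2 ≈ 43836.0 + 2.8284*I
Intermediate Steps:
T(M, j) = -5
q = -156 (q = 20 + 4*((-10 - 1)*(-2)²) = 20 + 4*(-11*4) = 20 + 4*(-44) = 20 - 176 = -156)
F(B, W) = 2*I*√2 (F(B, W) = √(-3 - 5) = √(-8) = 2*I*√2)
q*(-281) + F(10, -20) = -156*(-281) + 2*I*√2 = 43836 + 2*I*√2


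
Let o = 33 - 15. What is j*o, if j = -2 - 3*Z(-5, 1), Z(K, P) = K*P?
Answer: 234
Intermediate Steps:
o = 18
j = 13 (j = -2 - (-15) = -2 - 3*(-5) = -2 + 15 = 13)
j*o = 13*18 = 234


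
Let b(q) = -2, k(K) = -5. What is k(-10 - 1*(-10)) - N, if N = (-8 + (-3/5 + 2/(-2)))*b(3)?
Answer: -121/5 ≈ -24.200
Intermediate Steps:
N = 96/5 (N = (-8 + (-3/5 + 2/(-2)))*(-2) = (-8 + (-3*⅕ + 2*(-½)))*(-2) = (-8 + (-⅗ - 1))*(-2) = (-8 - 8/5)*(-2) = -48/5*(-2) = 96/5 ≈ 19.200)
k(-10 - 1*(-10)) - N = -5 - 1*96/5 = -5 - 96/5 = -121/5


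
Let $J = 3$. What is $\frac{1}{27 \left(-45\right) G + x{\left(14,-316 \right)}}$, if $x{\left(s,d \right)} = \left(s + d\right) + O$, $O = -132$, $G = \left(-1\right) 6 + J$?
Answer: $\frac{1}{3211} \approx 0.00031143$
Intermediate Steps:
$G = -3$ ($G = \left(-1\right) 6 + 3 = -6 + 3 = -3$)
$x{\left(s,d \right)} = -132 + d + s$ ($x{\left(s,d \right)} = \left(s + d\right) - 132 = \left(d + s\right) - 132 = -132 + d + s$)
$\frac{1}{27 \left(-45\right) G + x{\left(14,-316 \right)}} = \frac{1}{27 \left(-45\right) \left(-3\right) - 434} = \frac{1}{\left(-1215\right) \left(-3\right) - 434} = \frac{1}{3645 - 434} = \frac{1}{3211}$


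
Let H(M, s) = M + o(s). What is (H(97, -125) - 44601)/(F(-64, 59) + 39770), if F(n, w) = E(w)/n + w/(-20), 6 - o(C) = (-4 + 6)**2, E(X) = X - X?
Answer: -890040/795341 ≈ -1.1191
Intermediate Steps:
E(X) = 0
o(C) = 2 (o(C) = 6 - (-4 + 6)**2 = 6 - 1*2**2 = 6 - 1*4 = 6 - 4 = 2)
F(n, w) = -w/20 (F(n, w) = 0/n + w/(-20) = 0 + w*(-1/20) = 0 - w/20 = -w/20)
H(M, s) = 2 + M (H(M, s) = M + 2 = 2 + M)
(H(97, -125) - 44601)/(F(-64, 59) + 39770) = ((2 + 97) - 44601)/(-1/20*59 + 39770) = (99 - 44601)/(-59/20 + 39770) = -44502/795341/20 = -44502*20/795341 = -890040/795341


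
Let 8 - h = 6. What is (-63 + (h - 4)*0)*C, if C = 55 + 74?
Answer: -8127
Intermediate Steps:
h = 2 (h = 8 - 1*6 = 8 - 6 = 2)
C = 129
(-63 + (h - 4)*0)*C = (-63 + (2 - 4)*0)*129 = (-63 - 2*0)*129 = (-63 + 0)*129 = -63*129 = -8127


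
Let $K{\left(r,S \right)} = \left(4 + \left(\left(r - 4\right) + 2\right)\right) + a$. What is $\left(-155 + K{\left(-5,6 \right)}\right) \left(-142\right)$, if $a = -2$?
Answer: $22720$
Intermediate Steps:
$K{\left(r,S \right)} = r$ ($K{\left(r,S \right)} = \left(4 + \left(\left(r - 4\right) + 2\right)\right) - 2 = \left(4 + \left(\left(-4 + r\right) + 2\right)\right) - 2 = \left(4 + \left(-2 + r\right)\right) - 2 = \left(2 + r\right) - 2 = r$)
$\left(-155 + K{\left(-5,6 \right)}\right) \left(-142\right) = \left(-155 - 5\right) \left(-142\right) = \left(-160\right) \left(-142\right) = 22720$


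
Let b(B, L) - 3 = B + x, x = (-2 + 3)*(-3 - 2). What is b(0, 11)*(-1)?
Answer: 2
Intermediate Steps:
x = -5 (x = 1*(-5) = -5)
b(B, L) = -2 + B (b(B, L) = 3 + (B - 5) = 3 + (-5 + B) = -2 + B)
b(0, 11)*(-1) = (-2 + 0)*(-1) = -2*(-1) = 2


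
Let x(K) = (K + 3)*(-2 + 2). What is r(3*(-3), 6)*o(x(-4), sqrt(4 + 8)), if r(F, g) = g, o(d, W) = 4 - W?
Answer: 24 - 12*sqrt(3) ≈ 3.2154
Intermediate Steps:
x(K) = 0 (x(K) = (3 + K)*0 = 0)
r(3*(-3), 6)*o(x(-4), sqrt(4 + 8)) = 6*(4 - sqrt(4 + 8)) = 6*(4 - sqrt(12)) = 6*(4 - 2*sqrt(3)) = 24 - 12*sqrt(3)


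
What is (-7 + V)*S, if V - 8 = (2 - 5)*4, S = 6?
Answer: -66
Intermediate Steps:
V = -4 (V = 8 + (2 - 5)*4 = 8 - 3*4 = 8 - 12 = -4)
(-7 + V)*S = (-7 - 4)*6 = -11*6 = -66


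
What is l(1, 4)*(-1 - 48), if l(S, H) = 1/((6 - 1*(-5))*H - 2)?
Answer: -7/6 ≈ -1.1667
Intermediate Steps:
l(S, H) = 1/(-2 + 11*H) (l(S, H) = 1/((6 + 5)*H - 2) = 1/(11*H - 2) = 1/(-2 + 11*H))
l(1, 4)*(-1 - 48) = (-1 - 48)/(-2 + 11*4) = -49/(-2 + 44) = -49/42 = (1/42)*(-49) = -7/6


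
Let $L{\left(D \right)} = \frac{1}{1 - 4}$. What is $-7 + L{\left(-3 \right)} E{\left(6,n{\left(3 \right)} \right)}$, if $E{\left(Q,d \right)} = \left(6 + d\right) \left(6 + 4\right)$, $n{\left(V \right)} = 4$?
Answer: $- \frac{121}{3} \approx -40.333$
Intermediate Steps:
$E{\left(Q,d \right)} = 60 + 10 d$ ($E{\left(Q,d \right)} = \left(6 + d\right) 10 = 60 + 10 d$)
$L{\left(D \right)} = - \frac{1}{3}$ ($L{\left(D \right)} = \frac{1}{-3} = - \frac{1}{3}$)
$-7 + L{\left(-3 \right)} E{\left(6,n{\left(3 \right)} \right)} = -7 - \frac{60 + 10 \cdot 4}{3} = -7 - \frac{60 + 40}{3} = -7 - \frac{100}{3} = - \frac{121}{3}$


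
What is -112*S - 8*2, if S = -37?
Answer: 4128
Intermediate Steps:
-112*S - 8*2 = -112*(-37) - 8*2 = 4144 - 16 = 4128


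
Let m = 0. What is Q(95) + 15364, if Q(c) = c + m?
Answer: 15459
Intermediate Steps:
Q(c) = c (Q(c) = c + 0 = c)
Q(95) + 15364 = 95 + 15364 = 15459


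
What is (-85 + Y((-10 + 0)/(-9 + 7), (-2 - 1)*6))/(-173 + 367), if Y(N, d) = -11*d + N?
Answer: 59/97 ≈ 0.60825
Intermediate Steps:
Y(N, d) = N - 11*d
(-85 + Y((-10 + 0)/(-9 + 7), (-2 - 1)*6))/(-173 + 367) = (-85 + ((-10 + 0)/(-9 + 7) - 11*(-2 - 1)*6))/(-173 + 367) = (-85 + (-10/(-2) - (-33)*6))/194 = (-85 + (-10*(-½) - 11*(-18)))*(1/194) = (-85 + (5 + 198))*(1/194) = (-85 + 203)*(1/194) = 118*(1/194) = 59/97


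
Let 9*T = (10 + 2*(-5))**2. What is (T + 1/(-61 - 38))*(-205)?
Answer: 205/99 ≈ 2.0707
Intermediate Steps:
T = 0 (T = (10 + 2*(-5))**2/9 = (10 - 10)**2/9 = (1/9)*0**2 = (1/9)*0 = 0)
(T + 1/(-61 - 38))*(-205) = (0 + 1/(-61 - 38))*(-205) = (0 + 1/(-99))*(-205) = (0 - 1/99)*(-205) = -1/99*(-205) = 205/99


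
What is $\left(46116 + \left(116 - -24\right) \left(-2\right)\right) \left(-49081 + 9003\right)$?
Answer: $-1837015208$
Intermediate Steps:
$\left(46116 + \left(116 - -24\right) \left(-2\right)\right) \left(-49081 + 9003\right) = \left(46116 + \left(116 + 24\right) \left(-2\right)\right) \left(-40078\right) = \left(46116 + 140 \left(-2\right)\right) \left(-40078\right) = \left(46116 - 280\right) \left(-40078\right) = 45836 \left(-40078\right) = -1837015208$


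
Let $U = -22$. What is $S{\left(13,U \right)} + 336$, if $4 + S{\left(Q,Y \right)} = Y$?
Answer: $310$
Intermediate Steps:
$S{\left(Q,Y \right)} = -4 + Y$
$S{\left(13,U \right)} + 336 = \left(-4 - 22\right) + 336 = -26 + 336 = 310$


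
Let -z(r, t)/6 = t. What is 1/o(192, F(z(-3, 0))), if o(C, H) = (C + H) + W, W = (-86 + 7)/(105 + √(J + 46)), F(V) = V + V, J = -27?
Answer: 2104857/402546145 - 79*√19/402546145 ≈ 0.0052280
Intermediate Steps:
z(r, t) = -6*t
F(V) = 2*V
W = -79/(105 + √19) (W = (-86 + 7)/(105 + √(-27 + 46)) = -79/(105 + √19) ≈ -0.72239)
o(C, H) = -8295/11006 + C + H + 79*√19/11006 (o(C, H) = (C + H) + (-8295/11006 + 79*√19/11006) = -8295/11006 + C + H + 79*√19/11006)
1/o(192, F(z(-3, 0))) = 1/(-8295/11006 + 192 + 2*(-6*0) + 79*√19/11006) = 1/(-8295/11006 + 192 + 2*0 + 79*√19/11006) = 1/(-8295/11006 + 192 + 0 + 79*√19/11006) = 1/(2104857/11006 + 79*√19/11006)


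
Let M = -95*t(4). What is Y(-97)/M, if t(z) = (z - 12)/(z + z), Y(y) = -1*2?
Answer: -2/95 ≈ -0.021053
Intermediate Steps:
Y(y) = -2
t(z) = (-12 + z)/(2*z) (t(z) = (-12 + z)/((2*z)) = (-12 + z)*(1/(2*z)) = (-12 + z)/(2*z))
M = 95 (M = -95*(-12 + 4)/(2*4) = -95*(-8)/(2*4) = -95*(-1) = 95)
Y(-97)/M = -2/95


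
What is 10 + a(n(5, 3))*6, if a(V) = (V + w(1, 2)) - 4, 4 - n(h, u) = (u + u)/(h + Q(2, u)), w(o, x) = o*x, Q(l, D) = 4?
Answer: 18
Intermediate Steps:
n(h, u) = 4 - 2*u/(4 + h) (n(h, u) = 4 - (u + u)/(h + 4) = 4 - 2*u/(4 + h))
a(V) = -2 + V (a(V) = (V + 1*2) - 4 = (V + 2) - 4 = (2 + V) - 4 = -2 + V)
10 + a(n(5, 3))*6 = 10 + (-2 + 2*(8 - 1*3 + 2*5)/(4 + 5))*6 = 10 + (-2 + 2*(8 - 3 + 10)/9)*6 = 10 + (-2 + 2*(1/9)*15)*6 = 10 + (-2 + 10/3)*6 = 10 + (4/3)*6 = 10 + 8 = 18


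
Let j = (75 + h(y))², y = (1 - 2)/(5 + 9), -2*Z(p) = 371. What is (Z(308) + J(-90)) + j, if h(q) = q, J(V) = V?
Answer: 1046403/196 ≈ 5338.8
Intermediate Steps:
Z(p) = -371/2 (Z(p) = -½*371 = -371/2)
y = -1/14 ≈ -0.071429
j = 1100401/196 (j = (75 - 1/14)² = (1049/14)² = 1100401/196 ≈ 5614.3)
(Z(308) + J(-90)) + j = (-371/2 - 90) + 1100401/196 = -551/2 + 1100401/196 = 1046403/196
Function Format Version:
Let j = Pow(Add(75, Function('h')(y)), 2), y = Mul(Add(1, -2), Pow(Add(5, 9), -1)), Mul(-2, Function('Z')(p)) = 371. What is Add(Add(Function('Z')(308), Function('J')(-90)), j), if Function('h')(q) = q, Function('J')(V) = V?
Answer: Rational(1046403, 196) ≈ 5338.8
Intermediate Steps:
Function('Z')(p) = Rational(-371, 2) (Function('Z')(p) = Mul(Rational(-1, 2), 371) = Rational(-371, 2))
y = Rational(-1, 14) (y = Mul(-1, Pow(14, -1)) = Mul(-1, Rational(1, 14)) = Rational(-1, 14) ≈ -0.071429)
j = Rational(1100401, 196) (j = Pow(Add(75, Rational(-1, 14)), 2) = Pow(Rational(1049, 14), 2) = Rational(1100401, 196) ≈ 5614.3)
Add(Add(Function('Z')(308), Function('J')(-90)), j) = Add(Add(Rational(-371, 2), -90), Rational(1100401, 196)) = Add(Rational(-551, 2), Rational(1100401, 196)) = Rational(1046403, 196)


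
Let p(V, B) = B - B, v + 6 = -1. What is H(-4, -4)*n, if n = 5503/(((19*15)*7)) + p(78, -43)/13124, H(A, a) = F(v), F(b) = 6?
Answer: 11006/665 ≈ 16.550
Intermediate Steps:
v = -7 (v = -6 - 1 = -7)
H(A, a) = 6
p(V, B) = 0
n = 5503/1995 (n = 5503/(((19*15)*7)) + 0/13124 = 5503/((285*7)) + 0*(1/13124) = 5503/1995 + 0 = 5503/1995 ≈ 2.7584)
H(-4, -4)*n = 6*(5503/1995) = 11006/665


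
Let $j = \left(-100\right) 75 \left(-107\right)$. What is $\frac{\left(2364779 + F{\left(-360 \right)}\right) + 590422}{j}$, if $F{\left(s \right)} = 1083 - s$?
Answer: $\frac{246387}{66875} \approx 3.6843$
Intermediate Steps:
$j = 802500$ ($j = \left(-7500\right) \left(-107\right) = 802500$)
$\frac{\left(2364779 + F{\left(-360 \right)}\right) + 590422}{j} = \frac{\left(2364779 + \left(1083 - -360\right)\right) + 590422}{802500} = \left(\left(2364779 + \left(1083 + 360\right)\right) + 590422\right) \frac{1}{802500} = \left(\left(2364779 + 1443\right) + 590422\right) \frac{1}{802500} = \left(2366222 + 590422\right) \frac{1}{802500} = 2956644 \cdot \frac{1}{802500} = \frac{246387}{66875}$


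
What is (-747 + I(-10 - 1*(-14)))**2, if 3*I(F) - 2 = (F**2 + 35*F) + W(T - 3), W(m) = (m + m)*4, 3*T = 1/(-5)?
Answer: 999381769/2025 ≈ 4.9352e+5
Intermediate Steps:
T = -1/15 (T = (1/3)/(-5) = (1/3)*(-1/5) = -1/15 ≈ -0.066667)
W(m) = 8*m (W(m) = (2*m)*4 = 8*m)
I(F) = -338/45 + F**2/3 + 35*F/3 (I(F) = 2/3 + ((F**2 + 35*F) + 8*(-1/15 - 3))/3 = 2/3 + ((F**2 + 35*F) + 8*(-46/15))/3 = 2/3 + ((F**2 + 35*F) - 368/15)/3 = 2/3 + (-368/15 + F**2 + 35*F)/3 = 2/3 + (-368/45 + F**2/3 + 35*F/3) = -338/45 + F**2/3 + 35*F/3)
(-747 + I(-10 - 1*(-14)))**2 = (-747 + (-338/45 + (-10 - 1*(-14))**2/3 + 35*(-10 - 1*(-14))/3))**2 = (-747 + (-338/45 + (-10 + 14)**2/3 + 35*(-10 + 14)/3))**2 = (-747 + (-338/45 + (1/3)*4**2 + (35/3)*4))**2 = (-747 + (-338/45 + (1/3)*16 + 140/3))**2 = (-747 + (-338/45 + 16/3 + 140/3))**2 = (-747 + 2002/45)**2 = (-31613/45)**2 = 999381769/2025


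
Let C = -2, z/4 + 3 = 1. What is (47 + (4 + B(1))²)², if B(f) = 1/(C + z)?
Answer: 38700841/10000 ≈ 3870.1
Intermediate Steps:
z = -8 (z = -12 + 4*1 = -12 + 4 = -8)
B(f) = -⅒ (B(f) = 1/(-2 - 8) = 1/(-10) = -⅒)
(47 + (4 + B(1))²)² = (47 + (4 - ⅒)²)² = (47 + (39/10)²)² = (47 + 1521/100)² = (6221/100)² = 38700841/10000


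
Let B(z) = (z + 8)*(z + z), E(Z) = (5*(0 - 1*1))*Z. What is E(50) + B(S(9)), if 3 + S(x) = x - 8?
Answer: -274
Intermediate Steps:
S(x) = -11 + x (S(x) = -3 + (x - 8) = -3 + (-8 + x) = -11 + x)
E(Z) = -5*Z (E(Z) = (5*(0 - 1))*Z = (5*(-1))*Z = -5*Z)
B(z) = 2*z*(8 + z) (B(z) = (8 + z)*(2*z) = 2*z*(8 + z))
E(50) + B(S(9)) = -5*50 + 2*(-11 + 9)*(8 + (-11 + 9)) = -250 + 2*(-2)*(8 - 2) = -250 + 2*(-2)*6 = -250 - 24 = -274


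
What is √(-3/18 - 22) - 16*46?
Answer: -736 + I*√798/6 ≈ -736.0 + 4.7082*I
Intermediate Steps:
√(-3/18 - 22) - 16*46 = √(-3*1/18 - 22) - 736 = √(-⅙ - 22) - 736 = √(-133/6) - 736 = I*√798/6 - 736 = -736 + I*√798/6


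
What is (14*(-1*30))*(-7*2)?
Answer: 5880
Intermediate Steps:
(14*(-1*30))*(-7*2) = (14*(-30))*(-14) = -420*(-14) = 5880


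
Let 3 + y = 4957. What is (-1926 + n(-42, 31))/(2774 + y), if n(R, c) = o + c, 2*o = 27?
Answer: -3763/15456 ≈ -0.24347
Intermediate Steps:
o = 27/2 (o = (½)*27 = 27/2 ≈ 13.500)
n(R, c) = 27/2 + c
y = 4954 (y = -3 + 4957 = 4954)
(-1926 + n(-42, 31))/(2774 + y) = (-1926 + (27/2 + 31))/(2774 + 4954) = (-1926 + 89/2)/7728 = -3763/2*1/7728 = -3763/15456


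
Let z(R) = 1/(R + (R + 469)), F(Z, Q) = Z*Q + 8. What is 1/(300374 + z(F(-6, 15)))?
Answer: 305/91614071 ≈ 3.3292e-6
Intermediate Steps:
F(Z, Q) = 8 + Q*Z (F(Z, Q) = Q*Z + 8 = 8 + Q*Z)
z(R) = 1/(469 + 2*R) (z(R) = 1/(R + (469 + R)) = 1/(469 + 2*R))
1/(300374 + z(F(-6, 15))) = 1/(300374 + 1/(469 + 2*(8 + 15*(-6)))) = 1/(300374 + 1/(469 + 2*(8 - 90))) = 1/(300374 + 1/(469 + 2*(-82))) = 1/(300374 + 1/(469 - 164)) = 1/(300374 + 1/305) = 1/(91614071/305) = 305/91614071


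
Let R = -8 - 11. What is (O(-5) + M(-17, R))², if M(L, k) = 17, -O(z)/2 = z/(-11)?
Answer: 31329/121 ≈ 258.92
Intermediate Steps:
O(z) = 2*z/11 (O(z) = -2*z/(-11) = -2*z*(-1)/11 = -(-2)*z/11 = 2*z/11)
R = -19
(O(-5) + M(-17, R))² = ((2/11)*(-5) + 17)² = (-10/11 + 17)² = (177/11)² = 31329/121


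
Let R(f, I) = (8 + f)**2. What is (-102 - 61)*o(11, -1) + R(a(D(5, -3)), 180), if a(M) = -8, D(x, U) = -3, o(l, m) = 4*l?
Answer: -7172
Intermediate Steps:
(-102 - 61)*o(11, -1) + R(a(D(5, -3)), 180) = (-102 - 61)*(4*11) + (8 - 8)**2 = -163*44 + 0**2 = -7172 + 0 = -7172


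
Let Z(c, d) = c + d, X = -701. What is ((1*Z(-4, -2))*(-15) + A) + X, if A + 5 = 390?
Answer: -226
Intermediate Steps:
A = 385 (A = -5 + 390 = 385)
((1*Z(-4, -2))*(-15) + A) + X = ((1*(-4 - 2))*(-15) + 385) - 701 = ((1*(-6))*(-15) + 385) - 701 = (-6*(-15) + 385) - 701 = (90 + 385) - 701 = 475 - 701 = -226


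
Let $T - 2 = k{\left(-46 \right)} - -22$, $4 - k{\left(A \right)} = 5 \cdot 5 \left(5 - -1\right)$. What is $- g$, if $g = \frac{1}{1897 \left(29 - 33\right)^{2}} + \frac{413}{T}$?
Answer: $\frac{6267627}{1851472} \approx 3.3852$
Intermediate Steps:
$k{\left(A \right)} = -146$ ($k{\left(A \right)} = 4 - 5 \cdot 5 \left(5 - -1\right) = 4 - 25 \left(5 + 1\right) = 4 - 25 \cdot 6 = 4 - 150 = -146$)
$T = -122$ ($T = 2 - 124 = -122$)
$g = - \frac{6267627}{1851472}$ ($g = \frac{1}{1897 \left(29 - 33\right)^{2}} + \frac{413}{-122} = \frac{1}{1897 \left(-4\right)^{2}} + 413 \left(- \frac{1}{122}\right) = \frac{1}{1897 \cdot 16} - \frac{413}{122} = \frac{1}{1897} \cdot \frac{1}{16} - \frac{413}{122} = \frac{1}{30352} - \frac{413}{122} = - \frac{6267627}{1851472} \approx -3.3852$)
$- g = \left(-1\right) \left(- \frac{6267627}{1851472}\right) = \frac{6267627}{1851472}$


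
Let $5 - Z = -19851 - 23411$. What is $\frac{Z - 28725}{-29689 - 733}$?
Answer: $- \frac{7271}{15211} \approx -0.47801$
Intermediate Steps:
$Z = 43267$ ($Z = 5 - \left(-19851 - 23411\right) = 5 - -43262 = 5 + 43262 = 43267$)
$\frac{Z - 28725}{-29689 - 733} = \frac{43267 - 28725}{-29689 - 733} = \frac{14542}{-30422} = 14542 \left(- \frac{1}{30422}\right) = - \frac{7271}{15211}$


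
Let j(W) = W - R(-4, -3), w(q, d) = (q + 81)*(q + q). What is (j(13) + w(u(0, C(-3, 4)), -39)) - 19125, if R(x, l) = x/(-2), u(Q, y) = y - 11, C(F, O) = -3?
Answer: -20990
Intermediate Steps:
u(Q, y) = -11 + y
R(x, l) = -x/2 (R(x, l) = x*(-½) = -x/2)
w(q, d) = 2*q*(81 + q) (w(q, d) = (81 + q)*(2*q) = 2*q*(81 + q))
j(W) = -2 + W (j(W) = W - (-1)*(-4)/2 = W - 1*2 = W - 2 = -2 + W)
(j(13) + w(u(0, C(-3, 4)), -39)) - 19125 = ((-2 + 13) + 2*(-11 - 3)*(81 + (-11 - 3))) - 19125 = (11 + 2*(-14)*(81 - 14)) - 19125 = (11 + 2*(-14)*67) - 19125 = (11 - 1876) - 19125 = -1865 - 19125 = -20990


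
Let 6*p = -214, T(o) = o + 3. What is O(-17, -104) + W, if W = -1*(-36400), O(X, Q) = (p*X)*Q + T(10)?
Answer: -79937/3 ≈ -26646.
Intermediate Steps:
T(o) = 3 + o
p = -107/3 (p = (1/6)*(-214) = -107/3 ≈ -35.667)
O(X, Q) = 13 - 107*Q*X/3 (O(X, Q) = (-107*X/3)*Q + (3 + 10) = -107*Q*X/3 + 13 = 13 - 107*Q*X/3)
W = 36400
O(-17, -104) + W = (13 - 107/3*(-104)*(-17)) + 36400 = (13 - 189176/3) + 36400 = -189137/3 + 36400 = -79937/3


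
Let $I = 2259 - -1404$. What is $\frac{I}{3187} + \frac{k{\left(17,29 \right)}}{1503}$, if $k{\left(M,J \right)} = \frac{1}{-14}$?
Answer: $\frac{77073659}{67060854} \approx 1.1493$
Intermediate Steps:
$I = 3663$ ($I = 2259 + 1404 = 3663$)
$k{\left(M,J \right)} = - \frac{1}{14}$
$\frac{I}{3187} + \frac{k{\left(17,29 \right)}}{1503} = \frac{3663}{3187} - \frac{1}{14 \cdot 1503} = 3663 \cdot \frac{1}{3187} - \frac{1}{21042} = \frac{3663}{3187} - \frac{1}{21042} = \frac{77073659}{67060854}$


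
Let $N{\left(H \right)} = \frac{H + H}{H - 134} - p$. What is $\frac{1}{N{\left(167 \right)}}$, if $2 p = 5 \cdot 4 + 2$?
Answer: $- \frac{33}{29} \approx -1.1379$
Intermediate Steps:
$p = 11$ ($p = \frac{5 \cdot 4 + 2}{2} = \frac{20 + 2}{2} = \frac{1}{2} \cdot 22 = 11$)
$N{\left(H \right)} = -11 + \frac{2 H}{-134 + H}$ ($N{\left(H \right)} = \frac{H + H}{H - 134} - 11 = \frac{2 H}{-134 + H} - 11 = -11 + \frac{2 H}{-134 + H}$)
$\frac{1}{N{\left(167 \right)}} = \frac{1}{\frac{1}{-134 + 167} \left(1474 - 1503\right)} = \frac{1}{\frac{1}{33} \left(1474 - 1503\right)} = \frac{1}{\frac{1}{33} \left(-29\right)} = \frac{1}{- \frac{29}{33}} = - \frac{33}{29}$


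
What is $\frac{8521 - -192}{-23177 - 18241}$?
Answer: $- \frac{8713}{41418} \approx -0.21037$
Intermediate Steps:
$\frac{8521 - -192}{-23177 - 18241} = \frac{8521 + 192}{-41418} = 8713 \left(- \frac{1}{41418}\right) = - \frac{8713}{41418}$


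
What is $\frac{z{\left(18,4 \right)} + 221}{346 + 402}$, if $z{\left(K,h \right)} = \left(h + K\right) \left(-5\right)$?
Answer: $\frac{111}{748} \approx 0.1484$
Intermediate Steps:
$z{\left(K,h \right)} = - 5 K - 5 h$ ($z{\left(K,h \right)} = \left(K + h\right) \left(-5\right) = - 5 K - 5 h$)
$\frac{z{\left(18,4 \right)} + 221}{346 + 402} = \frac{\left(\left(-5\right) 18 - 20\right) + 221}{346 + 402} = \frac{\left(-90 - 20\right) + 221}{748} = \left(-110 + 221\right) \frac{1}{748} = 111 \cdot \frac{1}{748} = \frac{111}{748}$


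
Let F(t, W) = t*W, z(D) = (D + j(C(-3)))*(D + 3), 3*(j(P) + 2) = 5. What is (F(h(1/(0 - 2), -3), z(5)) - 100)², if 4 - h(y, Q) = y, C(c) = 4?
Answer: 4624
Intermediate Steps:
h(y, Q) = 4 - y
j(P) = -⅓ (j(P) = -2 + (⅓)*5 = -2 + 5/3 = -⅓)
z(D) = (3 + D)*(-⅓ + D) (z(D) = (D - ⅓)*(D + 3) = (-⅓ + D)*(3 + D) = (3 + D)*(-⅓ + D))
F(t, W) = W*t
(F(h(1/(0 - 2), -3), z(5)) - 100)² = ((-1 + 5² + (8/3)*5)*(4 - 1/(0 - 2)) - 100)² = ((-1 + 25 + 40/3)*(4 - 1/(-2)) - 100)² = (112*(4 - 1*(-½))/3 - 100)² = (112*(4 + ½)/3 - 100)² = ((112/3)*(9/2) - 100)² = (168 - 100)² = 68² = 4624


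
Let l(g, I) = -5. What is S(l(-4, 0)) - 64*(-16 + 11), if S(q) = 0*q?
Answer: 320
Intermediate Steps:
S(q) = 0
S(l(-4, 0)) - 64*(-16 + 11) = 0 - 64*(-16 + 11) = 0 - 64*(-5) = 0 + 320 = 320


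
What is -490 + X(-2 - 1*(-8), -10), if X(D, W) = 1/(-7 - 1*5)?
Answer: -5881/12 ≈ -490.08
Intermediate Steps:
X(D, W) = -1/12 (X(D, W) = 1/(-7 - 5) = 1/(-12) = -1/12)
-490 + X(-2 - 1*(-8), -10) = -490 - 1/12 = -5881/12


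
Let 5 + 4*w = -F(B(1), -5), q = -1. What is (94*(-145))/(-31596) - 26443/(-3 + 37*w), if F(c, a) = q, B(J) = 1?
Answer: 209009557/315960 ≈ 661.51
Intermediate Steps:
F(c, a) = -1
w = -1 (w = -5/4 + (-1*(-1))/4 = -5/4 + (¼)*1 = -5/4 + ¼ = -1)
(94*(-145))/(-31596) - 26443/(-3 + 37*w) = (94*(-145))/(-31596) - 26443/(-3 + 37*(-1)) = -13630*(-1/31596) - 26443/(-3 - 37) = 6815/15798 - 26443/(-40) = 6815/15798 - 26443*(-1/40) = 6815/15798 + 26443/40 = 209009557/315960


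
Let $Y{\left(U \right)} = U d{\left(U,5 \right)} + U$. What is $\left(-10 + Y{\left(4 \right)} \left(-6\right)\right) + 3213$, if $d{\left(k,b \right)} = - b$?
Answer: $3299$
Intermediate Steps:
$Y{\left(U \right)} = - 4 U$ ($Y{\left(U \right)} = U \left(\left(-1\right) 5\right) + U = U \left(-5\right) + U = - 5 U + U = - 4 U$)
$\left(-10 + Y{\left(4 \right)} \left(-6\right)\right) + 3213 = \left(-10 + \left(-4\right) 4 \left(-6\right)\right) + 3213 = \left(-10 - -96\right) + 3213 = \left(-10 + 96\right) + 3213 = 86 + 3213 = 3299$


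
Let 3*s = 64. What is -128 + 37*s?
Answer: 1984/3 ≈ 661.33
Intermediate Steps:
s = 64/3 (s = (1/3)*64 = 64/3 ≈ 21.333)
-128 + 37*s = -128 + 37*(64/3) = -128 + 2368/3 = 1984/3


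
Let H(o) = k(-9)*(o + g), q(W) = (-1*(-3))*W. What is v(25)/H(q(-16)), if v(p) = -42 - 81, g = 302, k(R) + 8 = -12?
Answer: 123/5080 ≈ 0.024213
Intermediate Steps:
k(R) = -20 (k(R) = -8 - 12 = -20)
q(W) = 3*W
v(p) = -123
H(o) = -6040 - 20*o (H(o) = -20*(o + 302) = -20*(302 + o) = -6040 - 20*o)
v(25)/H(q(-16)) = -123/(-6040 - 60*(-16)) = -123/(-6040 - 20*(-48)) = -123/(-6040 + 960) = -123/(-5080) = -123*(-1/5080) = 123/5080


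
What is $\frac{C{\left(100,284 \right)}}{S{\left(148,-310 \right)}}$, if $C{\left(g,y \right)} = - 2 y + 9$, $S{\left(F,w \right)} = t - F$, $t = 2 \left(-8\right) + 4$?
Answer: $\frac{559}{160} \approx 3.4938$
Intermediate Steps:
$t = -12$ ($t = -16 + 4 = -12$)
$S{\left(F,w \right)} = -12 - F$
$C{\left(g,y \right)} = 9 - 2 y$
$\frac{C{\left(100,284 \right)}}{S{\left(148,-310 \right)}} = \frac{9 - 568}{-12 - 148} = - \frac{559}{-160} = \left(-559\right) \left(- \frac{1}{160}\right) = \frac{559}{160}$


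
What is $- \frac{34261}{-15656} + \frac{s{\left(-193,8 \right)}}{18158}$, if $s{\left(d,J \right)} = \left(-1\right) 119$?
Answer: $\frac{44303441}{20305832} \approx 2.1818$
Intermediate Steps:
$s{\left(d,J \right)} = -119$
$- \frac{34261}{-15656} + \frac{s{\left(-193,8 \right)}}{18158} = - \frac{34261}{-15656} - \frac{119}{18158} = \left(-34261\right) \left(- \frac{1}{15656}\right) - \frac{17}{2594} = \frac{34261}{15656} - \frac{17}{2594} = \frac{44303441}{20305832}$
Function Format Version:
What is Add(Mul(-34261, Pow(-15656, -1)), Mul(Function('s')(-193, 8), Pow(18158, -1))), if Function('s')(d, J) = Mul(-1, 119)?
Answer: Rational(44303441, 20305832) ≈ 2.1818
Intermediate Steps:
Function('s')(d, J) = -119
Add(Mul(-34261, Pow(-15656, -1)), Mul(Function('s')(-193, 8), Pow(18158, -1))) = Add(Mul(-34261, Pow(-15656, -1)), Mul(-119, Pow(18158, -1))) = Add(Mul(-34261, Rational(-1, 15656)), Mul(-119, Rational(1, 18158))) = Add(Rational(34261, 15656), Rational(-17, 2594)) = Rational(44303441, 20305832)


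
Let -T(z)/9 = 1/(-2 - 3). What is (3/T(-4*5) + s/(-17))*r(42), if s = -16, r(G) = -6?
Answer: -266/17 ≈ -15.647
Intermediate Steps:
T(z) = 9/5 (T(z) = -9/(-2 - 3) = -9/(-5) = -9*(-⅕) = 9/5)
(3/T(-4*5) + s/(-17))*r(42) = (3/(9/5) - 16/(-17))*(-6) = (3*(5/9) - 16*(-1/17))*(-6) = (5/3 + 16/17)*(-6) = (133/51)*(-6) = -266/17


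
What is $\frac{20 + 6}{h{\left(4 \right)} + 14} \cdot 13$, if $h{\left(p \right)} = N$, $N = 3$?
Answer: $\frac{338}{17} \approx 19.882$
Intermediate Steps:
$h{\left(p \right)} = 3$
$\frac{20 + 6}{h{\left(4 \right)} + 14} \cdot 13 = \frac{20 + 6}{3 + 14} \cdot 13 = \frac{26}{17} \cdot 13 = \frac{338}{17}$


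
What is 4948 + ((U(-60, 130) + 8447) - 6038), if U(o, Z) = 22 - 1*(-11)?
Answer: 7390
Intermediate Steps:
U(o, Z) = 33 (U(o, Z) = 22 + 11 = 33)
4948 + ((U(-60, 130) + 8447) - 6038) = 4948 + ((33 + 8447) - 6038) = 4948 + (8480 - 6038) = 4948 + 2442 = 7390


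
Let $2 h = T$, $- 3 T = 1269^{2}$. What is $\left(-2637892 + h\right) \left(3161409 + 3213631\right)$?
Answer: $-18527686313920$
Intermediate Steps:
$T = -536787$ ($T = - \frac{1269^{2}}{3} = \left(- \frac{1}{3}\right) 1610361 = -536787$)
$h = - \frac{536787}{2}$ ($h = \frac{1}{2} \left(-536787\right) = - \frac{536787}{2} \approx -2.6839 \cdot 10^{5}$)
$\left(-2637892 + h\right) \left(3161409 + 3213631\right) = \left(-2637892 - \frac{536787}{2}\right) \left(3161409 + 3213631\right) = \left(- \frac{5812571}{2}\right) 6375040 = -18527686313920$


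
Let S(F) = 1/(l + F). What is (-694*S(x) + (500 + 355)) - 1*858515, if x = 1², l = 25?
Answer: -11149927/13 ≈ -8.5769e+5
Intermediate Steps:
x = 1
S(F) = 1/(25 + F)
(-694*S(x) + (500 + 355)) - 1*858515 = (-694/(25 + 1) + (500 + 355)) - 1*858515 = (-694/26 + 855) - 858515 = (-694*1/26 + 855) - 858515 = (-347/13 + 855) - 858515 = 10768/13 - 858515 = -11149927/13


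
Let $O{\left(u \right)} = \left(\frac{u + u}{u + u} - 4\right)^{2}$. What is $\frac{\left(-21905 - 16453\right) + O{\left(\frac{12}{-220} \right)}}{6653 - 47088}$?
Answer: $\frac{38349}{40435} \approx 0.94841$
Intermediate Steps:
$O{\left(u \right)} = 9$ ($O{\left(u \right)} = \left(\frac{2 u}{2 u} - 4\right)^{2} = \left(2 u \frac{1}{2 u} - 4\right)^{2} = \left(1 - 4\right)^{2} = \left(-3\right)^{2} = 9$)
$\frac{\left(-21905 - 16453\right) + O{\left(\frac{12}{-220} \right)}}{6653 - 47088} = \frac{\left(-21905 - 16453\right) + 9}{6653 - 47088} = \frac{\left(-21905 - 16453\right) + 9}{-40435} = \left(-38358 + 9\right) \left(- \frac{1}{40435}\right) = \left(-38349\right) \left(- \frac{1}{40435}\right) = \frac{38349}{40435}$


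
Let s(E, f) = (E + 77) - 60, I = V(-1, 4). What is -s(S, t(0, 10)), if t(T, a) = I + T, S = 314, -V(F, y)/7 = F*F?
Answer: -331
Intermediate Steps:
V(F, y) = -7*F² (V(F, y) = -7*F*F = -7*F²)
I = -7 (I = -7*(-1)² = -7*1 = -7)
t(T, a) = -7 + T
s(E, f) = 17 + E (s(E, f) = (77 + E) - 60 = 17 + E)
-s(S, t(0, 10)) = -(17 + 314) = -1*331 = -331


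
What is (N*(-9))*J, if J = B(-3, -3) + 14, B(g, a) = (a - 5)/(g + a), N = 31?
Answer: -4278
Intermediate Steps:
B(g, a) = (-5 + a)/(a + g)
J = 46/3 (J = (-5 - 3)/(-3 - 3) + 14 = -8/(-6) + 14 = -⅙*(-8) + 14 = 4/3 + 14 = 46/3 ≈ 15.333)
(N*(-9))*J = (31*(-9))*(46/3) = -279*46/3 = -4278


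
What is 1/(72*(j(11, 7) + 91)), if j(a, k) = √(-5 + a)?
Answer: 91/595800 - √6/595800 ≈ 0.00014862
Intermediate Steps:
1/(72*(j(11, 7) + 91)) = 1/(72*(√(-5 + 11) + 91)) = 1/(72*(√6 + 91)) = 1/(72*(91 + √6)) = 1/(6552 + 72*√6)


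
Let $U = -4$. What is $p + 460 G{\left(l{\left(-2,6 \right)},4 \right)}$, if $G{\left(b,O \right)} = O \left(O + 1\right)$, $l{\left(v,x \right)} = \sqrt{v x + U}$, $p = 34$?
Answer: $9234$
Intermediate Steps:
$l{\left(v,x \right)} = \sqrt{-4 + v x}$ ($l{\left(v,x \right)} = \sqrt{v x - 4} = \sqrt{-4 + v x}$)
$G{\left(b,O \right)} = O \left(1 + O\right)$
$p + 460 G{\left(l{\left(-2,6 \right)},4 \right)} = 34 + 460 \cdot 4 \left(1 + 4\right) = 34 + 460 \cdot 4 \cdot 5 = 34 + 460 \cdot 20 = 34 + 9200 = 9234$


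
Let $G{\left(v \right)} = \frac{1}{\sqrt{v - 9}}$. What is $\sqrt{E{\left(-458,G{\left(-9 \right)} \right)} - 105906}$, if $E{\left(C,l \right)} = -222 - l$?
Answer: $\frac{\sqrt{-3820608 + 6 i \sqrt{2}}}{6} \approx 0.00036176 + 325.77 i$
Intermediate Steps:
$G{\left(v \right)} = \frac{1}{\sqrt{-9 + v}}$
$\sqrt{E{\left(-458,G{\left(-9 \right)} \right)} - 105906} = \sqrt{\left(-222 - \frac{1}{\sqrt{-9 - 9}}\right) - 105906} = \sqrt{\left(-222 - \frac{1}{\sqrt{-18}}\right) - 105906} = \sqrt{\left(-222 - - \frac{i \sqrt{2}}{6}\right) - 105906} = \sqrt{\left(-222 + \frac{i \sqrt{2}}{6}\right) - 105906} = \sqrt{-106128 + \frac{i \sqrt{2}}{6}}$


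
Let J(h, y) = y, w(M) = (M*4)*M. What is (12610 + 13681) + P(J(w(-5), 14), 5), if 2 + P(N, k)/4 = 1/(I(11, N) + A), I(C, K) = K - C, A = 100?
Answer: 2707153/103 ≈ 26283.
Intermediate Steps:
w(M) = 4*M² (w(M) = (4*M)*M = 4*M²)
P(N, k) = -8 + 4/(89 + N) (P(N, k) = -8 + 4/((N - 1*11) + 100) = -8 + 4/((N - 11) + 100) = -8 + 4/((-11 + N) + 100) = -8 + 4/(89 + N))
(12610 + 13681) + P(J(w(-5), 14), 5) = (12610 + 13681) + 4*(-177 - 2*14)/(89 + 14) = 26291 + 4*(-177 - 28)/103 = 26291 + 4*(1/103)*(-205) = 26291 - 820/103 = 2707153/103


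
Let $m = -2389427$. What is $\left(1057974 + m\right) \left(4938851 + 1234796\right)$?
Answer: $-8219920819091$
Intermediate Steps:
$\left(1057974 + m\right) \left(4938851 + 1234796\right) = \left(1057974 - 2389427\right) \left(4938851 + 1234796\right) = \left(-1331453\right) 6173647 = -8219920819091$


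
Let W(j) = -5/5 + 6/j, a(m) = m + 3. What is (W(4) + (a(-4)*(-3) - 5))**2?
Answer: 9/4 ≈ 2.2500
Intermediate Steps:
a(m) = 3 + m
W(j) = -1 + 6/j (W(j) = -5*1/5 + 6/j = -1 + 6/j)
(W(4) + (a(-4)*(-3) - 5))**2 = ((6 - 1*4)/4 + ((3 - 4)*(-3) - 5))**2 = ((6 - 4)/4 + (-1*(-3) - 5))**2 = ((1/4)*2 + (3 - 5))**2 = (1/2 - 2)**2 = (-3/2)**2 = 9/4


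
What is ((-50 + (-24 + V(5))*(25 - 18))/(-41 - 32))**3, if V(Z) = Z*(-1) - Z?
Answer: 23887872/389017 ≈ 61.406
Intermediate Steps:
V(Z) = -2*Z (V(Z) = -Z - Z = -2*Z)
((-50 + (-24 + V(5))*(25 - 18))/(-41 - 32))**3 = ((-50 + (-24 - 2*5)*(25 - 18))/(-41 - 32))**3 = ((-50 + (-24 - 10)*7)/(-73))**3 = ((-50 - 34*7)*(-1/73))**3 = ((-50 - 238)*(-1/73))**3 = (-288*(-1/73))**3 = (288/73)**3 = 23887872/389017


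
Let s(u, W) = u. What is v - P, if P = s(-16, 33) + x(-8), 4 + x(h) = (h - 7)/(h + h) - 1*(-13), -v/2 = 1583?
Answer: -50559/16 ≈ -3159.9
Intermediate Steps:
v = -3166 (v = -2*1583 = -3166)
x(h) = 9 + (-7 + h)/(2*h) (x(h) = -4 + ((h - 7)/(h + h) - 1*(-13)) = -4 + ((-7 + h)/((2*h)) + 13) = -4 + ((-7 + h)*(1/(2*h)) + 13) = -4 + ((-7 + h)/(2*h) + 13) = -4 + (13 + (-7 + h)/(2*h)) = 9 + (-7 + h)/(2*h))
P = -97/16 (P = -16 + (½)*(-7 + 19*(-8))/(-8) = -16 + (½)*(-⅛)*(-7 - 152) = -16 + (½)*(-⅛)*(-159) = -16 + 159/16 = -97/16 ≈ -6.0625)
v - P = -3166 - 1*(-97/16) = -3166 + 97/16 = -50559/16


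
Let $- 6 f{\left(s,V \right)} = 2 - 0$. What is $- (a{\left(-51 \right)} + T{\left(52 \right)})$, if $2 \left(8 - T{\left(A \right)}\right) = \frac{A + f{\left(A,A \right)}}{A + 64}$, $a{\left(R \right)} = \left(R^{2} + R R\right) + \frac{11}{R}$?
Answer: $- \frac{20546511}{3944} \approx -5209.6$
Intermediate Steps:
$a{\left(R \right)} = 2 R^{2} + \frac{11}{R}$ ($a{\left(R \right)} = \left(R^{2} + R^{2}\right) + \frac{11}{R} = 2 R^{2} + \frac{11}{R}$)
$f{\left(s,V \right)} = - \frac{1}{3}$ ($f{\left(s,V \right)} = - \frac{2 - 0}{6} = - \frac{2 + 0}{6} = \left(- \frac{1}{6}\right) 2 = - \frac{1}{3}$)
$T{\left(A \right)} = 8 - \frac{- \frac{1}{3} + A}{2 \left(64 + A\right)}$ ($T{\left(A \right)} = 8 - \frac{\left(A - \frac{1}{3}\right) \frac{1}{A + 64}}{2} = 8 - \frac{\left(- \frac{1}{3} + A\right) \frac{1}{64 + A}}{2} = 8 - \frac{\frac{1}{64 + A} \left(- \frac{1}{3} + A\right)}{2} = 8 - \frac{- \frac{1}{3} + A}{2 \left(64 + A\right)}$)
$- (a{\left(-51 \right)} + T{\left(52 \right)}) = - (\frac{11 + 2 \left(-51\right)^{3}}{-51} + \frac{3073 + 45 \cdot 52}{6 \left(64 + 52\right)}) = - (- \frac{11 + 2 \left(-132651\right)}{51} + \frac{3073 + 2340}{6 \cdot 116}) = - (- \frac{11 - 265302}{51} + \frac{1}{6} \cdot \frac{1}{116} \cdot 5413) = - (\left(- \frac{1}{51}\right) \left(-265291\right) + \frac{5413}{696}) = - (\frac{265291}{51} + \frac{5413}{696}) = \left(-1\right) \frac{20546511}{3944} = - \frac{20546511}{3944}$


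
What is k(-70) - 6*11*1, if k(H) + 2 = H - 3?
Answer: -141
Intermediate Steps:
k(H) = -5 + H (k(H) = -2 + (H - 3) = -2 + (-3 + H) = -5 + H)
k(-70) - 6*11*1 = (-5 - 70) - 6*11*1 = -75 - 66*1 = -75 - 66 = -141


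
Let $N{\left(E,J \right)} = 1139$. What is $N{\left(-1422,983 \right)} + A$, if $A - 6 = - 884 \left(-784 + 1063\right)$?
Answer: $-245491$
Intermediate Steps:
$A = -246630$ ($A = 6 - 884 \left(-784 + 1063\right) = 6 - 246636 = -246630$)
$N{\left(-1422,983 \right)} + A = 1139 - 246630 = -245491$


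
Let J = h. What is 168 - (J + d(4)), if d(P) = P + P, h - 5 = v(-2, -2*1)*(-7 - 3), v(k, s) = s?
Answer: 135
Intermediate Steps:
h = 25 (h = 5 + (-2*1)*(-7 - 3) = 5 - 2*(-10) = 5 + 20 = 25)
J = 25
d(P) = 2*P
168 - (J + d(4)) = 168 - (25 + 2*4) = 168 - (25 + 8) = 168 - 1*33 = 168 - 33 = 135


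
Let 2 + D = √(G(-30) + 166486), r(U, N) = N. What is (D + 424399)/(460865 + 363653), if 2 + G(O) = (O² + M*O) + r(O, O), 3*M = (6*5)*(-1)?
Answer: 424397/824518 + √167654/824518 ≈ 0.51522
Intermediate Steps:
M = -10 (M = ((6*5)*(-1))/3 = (30*(-1))/3 = (⅓)*(-30) = -10)
G(O) = -2 + O² - 9*O (G(O) = -2 + ((O² - 10*O) + O) = -2 + (O² - 9*O) = -2 + O² - 9*O)
D = -2 + √167654 (D = -2 + √((-2 + (-30)² - 9*(-30)) + 166486) = -2 + √((-2 + 900 + 270) + 166486) = -2 + √(1168 + 166486) = -2 + √167654 ≈ 407.46)
(D + 424399)/(460865 + 363653) = ((-2 + √167654) + 424399)/(460865 + 363653) = (424397 + √167654)/824518 = (424397 + √167654)*(1/824518) = 424397/824518 + √167654/824518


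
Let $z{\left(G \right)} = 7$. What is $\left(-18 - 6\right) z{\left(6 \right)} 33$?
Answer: $-5544$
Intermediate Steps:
$\left(-18 - 6\right) z{\left(6 \right)} 33 = \left(-18 - 6\right) 7 \cdot 33 = \left(-24\right) 7 \cdot 33 = \left(-168\right) 33 = -5544$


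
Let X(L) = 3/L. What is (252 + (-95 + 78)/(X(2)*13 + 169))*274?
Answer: 26021780/377 ≈ 69023.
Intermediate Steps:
(252 + (-95 + 78)/(X(2)*13 + 169))*274 = (252 + (-95 + 78)/((3/2)*13 + 169))*274 = (252 - 17/((3*(1/2))*13 + 169))*274 = (252 - 17/((3/2)*13 + 169))*274 = (252 - 17/(39/2 + 169))*274 = (252 - 17/377/2)*274 = (252 - 17*2/377)*274 = (252 - 34/377)*274 = (94970/377)*274 = 26021780/377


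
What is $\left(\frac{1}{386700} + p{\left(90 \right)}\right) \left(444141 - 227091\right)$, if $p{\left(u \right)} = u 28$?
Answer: $\frac{1410078349447}{2578} \approx 5.4697 \cdot 10^{8}$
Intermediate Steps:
$p{\left(u \right)} = 28 u$
$\left(\frac{1}{386700} + p{\left(90 \right)}\right) \left(444141 - 227091\right) = \left(\frac{1}{386700} + 28 \cdot 90\right) \left(444141 - 227091\right) = \left(\frac{1}{386700} + 2520\right) 217050 = \frac{974484001}{386700} \cdot 217050 = \frac{1410078349447}{2578}$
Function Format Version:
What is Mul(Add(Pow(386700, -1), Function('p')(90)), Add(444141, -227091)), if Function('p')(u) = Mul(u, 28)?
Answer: Rational(1410078349447, 2578) ≈ 5.4697e+8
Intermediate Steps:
Function('p')(u) = Mul(28, u)
Mul(Add(Pow(386700, -1), Function('p')(90)), Add(444141, -227091)) = Mul(Add(Pow(386700, -1), Mul(28, 90)), Add(444141, -227091)) = Mul(Add(Rational(1, 386700), 2520), 217050) = Mul(Rational(974484001, 386700), 217050) = Rational(1410078349447, 2578)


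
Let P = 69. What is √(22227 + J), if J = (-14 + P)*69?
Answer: √26022 ≈ 161.31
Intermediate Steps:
J = 3795 (J = (-14 + 69)*69 = 55*69 = 3795)
√(22227 + J) = √(22227 + 3795) = √26022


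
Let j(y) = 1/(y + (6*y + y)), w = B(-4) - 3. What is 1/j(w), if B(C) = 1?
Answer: -16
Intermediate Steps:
w = -2 (w = 1 - 3 = -2)
j(y) = 1/(8*y) (j(y) = 1/(y + 7*y) = 1/(8*y))
1/j(w) = 1/((⅛)/(-2)) = 1/((⅛)*(-½)) = 1/(-1/16) = -16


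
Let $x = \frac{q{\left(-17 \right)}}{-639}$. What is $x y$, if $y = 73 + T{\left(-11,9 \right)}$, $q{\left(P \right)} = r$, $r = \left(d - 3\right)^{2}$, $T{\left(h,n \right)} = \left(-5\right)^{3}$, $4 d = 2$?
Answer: $\frac{325}{639} \approx 0.50861$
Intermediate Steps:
$d = \frac{1}{2}$ ($d = \frac{1}{4} \cdot 2 = \frac{1}{2} \approx 0.5$)
$T{\left(h,n \right)} = -125$
$r = \frac{25}{4}$ ($r = \left(\frac{1}{2} - 3\right)^{2} = \left(- \frac{5}{2}\right)^{2} = \frac{25}{4} \approx 6.25$)
$q{\left(P \right)} = \frac{25}{4}$
$y = -52$ ($y = 73 - 125 = -52$)
$x = - \frac{25}{2556}$ ($x = \frac{25}{4 \left(-639\right)} = \frac{25}{4} \left(- \frac{1}{639}\right) = - \frac{25}{2556} \approx -0.0097809$)
$x y = \left(- \frac{25}{2556}\right) \left(-52\right) = \frac{325}{639}$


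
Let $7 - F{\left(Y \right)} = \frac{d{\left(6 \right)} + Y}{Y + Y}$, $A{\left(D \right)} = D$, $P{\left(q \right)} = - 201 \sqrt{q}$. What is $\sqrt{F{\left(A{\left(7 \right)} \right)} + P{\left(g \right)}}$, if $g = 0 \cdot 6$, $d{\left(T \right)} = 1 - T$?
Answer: $\frac{4 \sqrt{21}}{7} \approx 2.6186$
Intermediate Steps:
$g = 0$
$F{\left(Y \right)} = 7 - \frac{-5 + Y}{2 Y}$ ($F{\left(Y \right)} = 7 - \frac{\left(1 - 6\right) + Y}{Y + Y} = 7 - \frac{\left(1 - 6\right) + Y}{2 Y} = 7 - \left(-5 + Y\right) \frac{1}{2 Y} = 7 - \frac{-5 + Y}{2 Y}$)
$\sqrt{F{\left(A{\left(7 \right)} \right)} + P{\left(g \right)}} = \sqrt{\frac{5 + 13 \cdot 7}{2 \cdot 7} - 201 \sqrt{0}} = \sqrt{\frac{1}{2} \cdot \frac{1}{7} \left(5 + 91\right) - 0} = \sqrt{\frac{1}{2} \cdot \frac{1}{7} \cdot 96 + 0} = \sqrt{\frac{48}{7} + 0} = \sqrt{\frac{48}{7}} = \frac{4 \sqrt{21}}{7}$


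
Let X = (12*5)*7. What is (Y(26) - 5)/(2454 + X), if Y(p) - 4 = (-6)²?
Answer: 35/2874 ≈ 0.012178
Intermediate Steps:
X = 420 (X = 60*7 = 420)
Y(p) = 40 (Y(p) = 4 + (-6)² = 4 + 36 = 40)
(Y(26) - 5)/(2454 + X) = (40 - 5)/(2454 + 420) = 35/2874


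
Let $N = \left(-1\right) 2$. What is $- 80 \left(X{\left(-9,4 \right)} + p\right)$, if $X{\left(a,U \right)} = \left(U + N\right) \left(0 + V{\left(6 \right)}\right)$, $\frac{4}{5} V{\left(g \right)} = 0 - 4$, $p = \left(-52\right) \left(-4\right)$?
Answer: $-15840$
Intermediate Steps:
$N = -2$
$p = 208$
$V{\left(g \right)} = -5$ ($V{\left(g \right)} = \frac{5 \left(0 - 4\right)}{4} = \frac{5}{4} \left(-4\right) = -5$)
$X{\left(a,U \right)} = 10 - 5 U$ ($X{\left(a,U \right)} = \left(U - 2\right) \left(0 - 5\right) = \left(-2 + U\right) \left(-5\right) = 10 - 5 U$)
$- 80 \left(X{\left(-9,4 \right)} + p\right) = - 80 \left(\left(10 - 20\right) + 208\right) = - 80 \left(-10 + 208\right) = \left(-80\right) 198 = -15840$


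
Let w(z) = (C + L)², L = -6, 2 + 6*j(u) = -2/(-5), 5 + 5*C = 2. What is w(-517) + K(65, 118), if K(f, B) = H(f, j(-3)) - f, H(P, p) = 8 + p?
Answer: -1028/75 ≈ -13.707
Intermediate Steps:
C = -⅗ (C = -1 + (⅕)*2 = -1 + ⅖ = -⅗ ≈ -0.60000)
j(u) = -4/15 (j(u) = -⅓ + (-2/(-5))/6 = -⅓ + (-2*(-⅕))/6 = -⅓ + (⅙)*(⅖) = -⅓ + 1/15 = -4/15)
K(f, B) = 116/15 - f (K(f, B) = (8 - 4/15) - f = 116/15 - f)
w(z) = 1089/25 (w(z) = (-⅗ - 6)² = (-33/5)² = 1089/25)
w(-517) + K(65, 118) = 1089/25 + (116/15 - 1*65) = 1089/25 + (116/15 - 65) = 1089/25 - 859/15 = -1028/75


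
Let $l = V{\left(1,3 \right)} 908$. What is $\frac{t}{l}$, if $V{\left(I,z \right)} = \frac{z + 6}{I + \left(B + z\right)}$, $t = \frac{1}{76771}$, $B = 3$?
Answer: $\frac{7}{627372612} \approx 1.1158 \cdot 10^{-8}$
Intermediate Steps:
$t = \frac{1}{76771} \approx 1.3026 \cdot 10^{-5}$
$V{\left(I,z \right)} = \frac{6 + z}{3 + I + z}$ ($V{\left(I,z \right)} = \frac{z + 6}{I + \left(3 + z\right)} = \frac{6 + z}{3 + I + z}$)
$l = \frac{8172}{7}$ ($l = \frac{6 + 3}{3 + 1 + 3} \cdot 908 = \frac{1}{7} \cdot 9 \cdot 908 = \frac{9}{7} \cdot 908 = \frac{8172}{7} \approx 1167.4$)
$\frac{t}{l} = \frac{1}{76771 \cdot \frac{8172}{7}} = \frac{1}{76771} \cdot \frac{7}{8172} = \frac{7}{627372612}$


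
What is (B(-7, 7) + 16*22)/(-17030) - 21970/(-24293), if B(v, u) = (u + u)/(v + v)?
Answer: 28124789/31823830 ≈ 0.88377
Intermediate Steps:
B(v, u) = u/v (B(v, u) = (2*u)/((2*v)) = (2*u)*(1/(2*v)) = u/v)
(B(-7, 7) + 16*22)/(-17030) - 21970/(-24293) = (7/(-7) + 16*22)/(-17030) - 21970/(-24293) = (7*(-⅐) + 352)*(-1/17030) - 21970*(-1/24293) = (-1 + 352)*(-1/17030) + 21970/24293 = 351*(-1/17030) + 21970/24293 = -27/1310 + 21970/24293 = 28124789/31823830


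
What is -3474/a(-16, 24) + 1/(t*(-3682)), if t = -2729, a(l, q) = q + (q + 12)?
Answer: -1454473763/25120445 ≈ -57.900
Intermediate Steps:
a(l, q) = 12 + 2*q (a(l, q) = q + (12 + q) = 12 + 2*q)
-3474/a(-16, 24) + 1/(t*(-3682)) = -3474/(12 + 2*24) + 1/(-2729*(-3682)) = -3474/(12 + 48) - 1/2729*(-1/3682) = -3474/60 + 1/10048178 = -3474*1/60 + 1/10048178 = -579/10 + 1/10048178 = -1454473763/25120445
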